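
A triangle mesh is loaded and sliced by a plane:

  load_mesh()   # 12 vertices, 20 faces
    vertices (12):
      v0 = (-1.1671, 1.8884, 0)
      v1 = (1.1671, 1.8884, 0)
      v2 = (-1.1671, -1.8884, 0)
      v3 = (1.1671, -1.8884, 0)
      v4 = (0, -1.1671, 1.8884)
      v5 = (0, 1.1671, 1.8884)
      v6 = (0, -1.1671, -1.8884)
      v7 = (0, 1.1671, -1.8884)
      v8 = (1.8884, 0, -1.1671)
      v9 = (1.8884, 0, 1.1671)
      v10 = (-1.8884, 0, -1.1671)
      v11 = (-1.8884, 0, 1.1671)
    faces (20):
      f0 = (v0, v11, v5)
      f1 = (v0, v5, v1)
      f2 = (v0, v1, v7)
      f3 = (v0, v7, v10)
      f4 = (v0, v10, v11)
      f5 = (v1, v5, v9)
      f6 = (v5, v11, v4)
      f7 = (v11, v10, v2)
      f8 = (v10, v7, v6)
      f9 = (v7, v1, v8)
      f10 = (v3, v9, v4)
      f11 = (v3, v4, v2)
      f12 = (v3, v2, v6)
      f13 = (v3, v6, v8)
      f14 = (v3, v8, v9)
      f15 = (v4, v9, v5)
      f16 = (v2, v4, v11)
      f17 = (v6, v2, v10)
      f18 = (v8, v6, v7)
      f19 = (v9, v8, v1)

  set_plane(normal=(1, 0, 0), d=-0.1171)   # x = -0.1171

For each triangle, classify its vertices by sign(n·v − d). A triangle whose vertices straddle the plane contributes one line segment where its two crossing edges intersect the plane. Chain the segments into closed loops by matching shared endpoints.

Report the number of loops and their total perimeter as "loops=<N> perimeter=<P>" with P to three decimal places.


loops=1 perimeter=12.472

Straddling triangles (10 of 20):
  (v0,v11,v5) [--+] → (-0.1171, 1.09473, 1.84367)–(-0.1171, 1.23947, 1.69893)  len=0.2047
  (v0,v5,v1) [-++] → (-0.1171, 1.23947, 1.69893)–(-0.1171, 1.8884, 0)  len=1.8186
  (v0,v1,v7) [-++] → (-0.1171, 1.8884, 0)–(-0.1171, 1.23947, -1.69893)  len=1.8186
  (v0,v7,v10) [-+-] → (-0.1171, 1.23947, -1.69893)–(-0.1171, 1.09473, -1.84367)  len=0.2047
  (v5,v11,v4) [+-+] → (-0.1171, 1.09473, 1.84367)–(-0.1171, -1.09473, 1.84367)  len=2.1895
  (v10,v7,v6) [-++] → (-0.1171, 1.09473, -1.84367)–(-0.1171, -1.09473, -1.84367)  len=2.1895
  (v3,v4,v2) [++-] → (-0.1171, -1.23947, 1.69893)–(-0.1171, -1.8884, 0)  len=1.8186
  (v3,v2,v6) [+-+] → (-0.1171, -1.8884, 0)–(-0.1171, -1.23947, -1.69893)  len=1.8186
  (v2,v4,v11) [-+-] → (-0.1171, -1.23947, 1.69893)–(-0.1171, -1.09473, 1.84367)  len=0.2047
  (v6,v2,v10) [+--] → (-0.1171, -1.23947, -1.69893)–(-0.1171, -1.09473, -1.84367)  len=0.2047

Chained into 1 loop(s):
  loop 1: 10 segments, perimeter = 12.4723
Total perimeter = 12.472


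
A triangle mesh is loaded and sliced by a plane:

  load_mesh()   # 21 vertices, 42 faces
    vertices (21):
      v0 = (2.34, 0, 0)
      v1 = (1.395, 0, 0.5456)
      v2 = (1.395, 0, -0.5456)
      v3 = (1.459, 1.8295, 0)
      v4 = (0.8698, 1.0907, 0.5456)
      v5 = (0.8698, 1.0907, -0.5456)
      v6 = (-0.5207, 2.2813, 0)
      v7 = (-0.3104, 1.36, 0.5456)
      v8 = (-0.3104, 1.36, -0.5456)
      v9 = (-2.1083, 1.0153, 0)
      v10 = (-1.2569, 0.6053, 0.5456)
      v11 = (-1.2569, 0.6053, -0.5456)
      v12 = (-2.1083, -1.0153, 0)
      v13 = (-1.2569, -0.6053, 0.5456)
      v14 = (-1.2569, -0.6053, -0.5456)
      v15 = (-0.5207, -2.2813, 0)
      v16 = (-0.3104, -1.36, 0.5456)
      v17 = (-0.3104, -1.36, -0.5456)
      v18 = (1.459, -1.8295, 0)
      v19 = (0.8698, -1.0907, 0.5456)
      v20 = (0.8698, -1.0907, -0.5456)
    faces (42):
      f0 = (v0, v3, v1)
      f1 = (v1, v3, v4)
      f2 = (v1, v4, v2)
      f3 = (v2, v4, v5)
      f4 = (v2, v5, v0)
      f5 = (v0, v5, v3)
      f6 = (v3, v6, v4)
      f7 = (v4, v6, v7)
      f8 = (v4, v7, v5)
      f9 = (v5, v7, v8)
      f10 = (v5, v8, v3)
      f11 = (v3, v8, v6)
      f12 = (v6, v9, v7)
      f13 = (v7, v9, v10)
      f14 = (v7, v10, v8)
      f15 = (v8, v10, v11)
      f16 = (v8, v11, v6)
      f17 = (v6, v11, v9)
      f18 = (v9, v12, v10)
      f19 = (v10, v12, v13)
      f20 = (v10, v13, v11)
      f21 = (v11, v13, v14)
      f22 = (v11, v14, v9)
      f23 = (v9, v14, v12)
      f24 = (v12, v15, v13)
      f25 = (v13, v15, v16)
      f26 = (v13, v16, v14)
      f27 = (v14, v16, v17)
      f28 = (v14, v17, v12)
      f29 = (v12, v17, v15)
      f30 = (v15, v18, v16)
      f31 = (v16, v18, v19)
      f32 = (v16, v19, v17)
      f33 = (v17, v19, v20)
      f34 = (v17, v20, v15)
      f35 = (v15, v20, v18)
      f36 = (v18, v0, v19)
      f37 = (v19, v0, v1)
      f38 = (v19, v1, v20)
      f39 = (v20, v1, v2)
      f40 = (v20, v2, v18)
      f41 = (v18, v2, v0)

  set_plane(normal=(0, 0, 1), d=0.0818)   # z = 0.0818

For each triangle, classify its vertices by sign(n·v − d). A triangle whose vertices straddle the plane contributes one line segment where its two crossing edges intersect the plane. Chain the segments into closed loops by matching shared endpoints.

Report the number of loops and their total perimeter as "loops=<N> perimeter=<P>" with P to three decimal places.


Straddling triangles (28 of 42):
  (v0,v3,v1) [--+] → (1.4494, 1.55521, 0.0818)–(2.19832, 0, 0.0818)  len=1.7261
  (v1,v3,v4) [+-+] → (1.4494, 1.55521, 0.0818)–(1.37066, 1.71873, 0.0818)  len=0.1815
  (v1,v4,v2) [++-] → (1.09303, 0.627113, 0.0818)–(1.395, 0, 0.0818)  len=0.6960
  (v2,v4,v5) [-+-] → (1.09303, 0.627113, 0.0818)–(0.8698, 1.0907, 0.0818)  len=0.5145
  (v3,v6,v4) [--+] → (-0.312227, 2.1028, 0.0818)–(1.37066, 1.71873, 0.0818)  len=1.7262
  (v4,v6,v7) [+-+] → (-0.312227, 2.1028, 0.0818)–(-0.48917, 2.14317, 0.0818)  len=0.1815
  (v4,v7,v5) [++-] → (0.191228, 1.24554, 0.0818)–(0.8698, 1.0907, 0.0818)  len=0.6960
  (v5,v7,v8) [-+-] → (0.191228, 1.24554, 0.0818)–(-0.3104, 1.36, 0.0818)  len=0.5145
  (v6,v9,v7) [--+] → (-1.83875, 1.06698, 0.0818)–(-0.48917, 2.14317, 0.0818)  len=1.7261
  (v7,v9,v10) [+-+] → (-1.83875, 1.06698, 0.0818)–(-1.98065, 0.95383, 0.0818)  len=0.1815
  (v7,v10,v8) [++-] → (-0.854603, 0.926075, 0.0818)–(-0.3104, 1.36, 0.0818)  len=0.6960
  (v8,v10,v11) [-+-] → (-0.854603, 0.926075, 0.0818)–(-1.2569, 0.6053, 0.0818)  len=0.5145
  (v9,v12,v10) [--+] → (-1.98065, -0.772329, 0.0818)–(-1.98065, 0.95383, 0.0818)  len=1.7262
  (v10,v12,v13) [+-+] → (-1.98065, -0.772329, 0.0818)–(-1.98065, -0.95383, 0.0818)  len=0.1815
  (v10,v13,v11) [++-] → (-1.2569, -0.0907506, 0.0818)–(-1.2569, 0.6053, 0.0818)  len=0.6961
  (v11,v13,v14) [-+-] → (-1.2569, -0.0907506, 0.0818)–(-1.2569, -0.6053, 0.0818)  len=0.5145
  (v12,v15,v13) [--+] → (-0.631076, -2.03002, 0.0818)–(-1.98065, -0.95383, 0.0818)  len=1.7261
  (v13,v15,v16) [+-+] → (-0.631076, -2.03002, 0.0818)–(-0.48917, -2.14317, 0.0818)  len=0.1815
  (v13,v16,v14) [++-] → (-0.712697, -1.03922, 0.0818)–(-1.2569, -0.6053, 0.0818)  len=0.6960
  (v14,v16,v17) [-+-] → (-0.712697, -1.03922, 0.0818)–(-0.3104, -1.36, 0.0818)  len=0.5145
  (v15,v18,v16) [--+] → (1.19372, -1.75911, 0.0818)–(-0.48917, -2.14317, 0.0818)  len=1.7262
  (v16,v18,v19) [+-+] → (1.19372, -1.75911, 0.0818)–(1.37066, -1.71873, 0.0818)  len=0.1815
  (v16,v19,v17) [++-] → (0.368172, -1.20516, 0.0818)–(-0.3104, -1.36, 0.0818)  len=0.6960
  (v17,v19,v20) [-+-] → (0.368172, -1.20516, 0.0818)–(0.8698, -1.0907, 0.0818)  len=0.5145
  (v18,v0,v19) [--+] → (2.11958, -0.163525, 0.0818)–(1.37066, -1.71873, 0.0818)  len=1.7261
  (v19,v0,v1) [+-+] → (2.11958, -0.163525, 0.0818)–(2.19832, 0, 0.0818)  len=0.1815
  (v19,v1,v20) [++-] → (1.17177, -0.463587, 0.0818)–(0.8698, -1.0907, 0.0818)  len=0.6960
  (v20,v1,v2) [-+-] → (1.17177, -0.463587, 0.0818)–(1.395, 0, 0.0818)  len=0.5145

Chained into 2 loop(s):
  loop 1: 14 segments, perimeter = 13.3535
  loop 2: 14 segments, perimeter = 8.4739
Total perimeter = 21.827

loops=2 perimeter=21.827


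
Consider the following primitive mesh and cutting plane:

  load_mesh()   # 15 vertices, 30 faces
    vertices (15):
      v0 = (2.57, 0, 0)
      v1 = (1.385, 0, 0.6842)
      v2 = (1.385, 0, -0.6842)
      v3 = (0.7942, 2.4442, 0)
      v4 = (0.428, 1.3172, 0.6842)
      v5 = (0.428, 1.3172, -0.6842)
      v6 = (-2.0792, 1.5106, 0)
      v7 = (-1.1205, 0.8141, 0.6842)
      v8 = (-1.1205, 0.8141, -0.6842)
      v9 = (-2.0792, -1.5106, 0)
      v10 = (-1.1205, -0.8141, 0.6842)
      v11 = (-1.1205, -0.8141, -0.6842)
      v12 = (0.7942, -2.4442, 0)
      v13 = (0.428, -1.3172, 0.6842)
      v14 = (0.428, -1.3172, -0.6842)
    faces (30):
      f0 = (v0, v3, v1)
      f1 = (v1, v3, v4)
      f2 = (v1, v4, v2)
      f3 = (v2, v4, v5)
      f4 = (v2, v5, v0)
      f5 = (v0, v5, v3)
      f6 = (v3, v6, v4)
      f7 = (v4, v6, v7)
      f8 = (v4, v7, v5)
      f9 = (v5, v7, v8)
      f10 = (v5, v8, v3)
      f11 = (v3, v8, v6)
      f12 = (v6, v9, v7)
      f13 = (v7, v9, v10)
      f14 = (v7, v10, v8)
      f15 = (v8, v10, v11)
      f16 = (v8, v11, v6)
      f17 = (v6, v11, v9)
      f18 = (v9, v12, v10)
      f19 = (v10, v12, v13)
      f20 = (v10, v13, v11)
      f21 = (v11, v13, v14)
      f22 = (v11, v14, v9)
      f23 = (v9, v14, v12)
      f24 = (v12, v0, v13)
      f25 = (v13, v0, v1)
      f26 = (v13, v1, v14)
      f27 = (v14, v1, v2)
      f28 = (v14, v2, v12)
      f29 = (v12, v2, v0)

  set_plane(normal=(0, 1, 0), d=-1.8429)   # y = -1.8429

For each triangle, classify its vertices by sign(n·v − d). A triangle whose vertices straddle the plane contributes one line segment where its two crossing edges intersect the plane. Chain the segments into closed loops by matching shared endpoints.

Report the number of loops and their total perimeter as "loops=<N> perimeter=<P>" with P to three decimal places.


loops=1 perimeter=4.850

Straddling triangles (6 of 30):
  (v9,v12,v10) [+-+] → (-1.05646, -1.8429, 0)–(0.0879187, -1.8429, 0.252383)  len=1.1719
  (v10,v12,v13) [+-+] → (0.0879187, -1.8429, 0.252383)–(0.598818, -1.8429, 0.365048)  len=0.5232
  (v9,v14,v12) [++-] → (0.598818, -1.8429, -0.365048)–(-1.05646, -1.8429, 0)  len=1.6951
  (v12,v0,v13) [-++] → (1.23107, -1.8429, 0)–(0.598818, -1.8429, 0.365048)  len=0.7301
  (v14,v2,v12) [++-] → (0.939543, -1.8429, -0.168321)–(0.598818, -1.8429, -0.365048)  len=0.3934
  (v12,v2,v0) [-++] → (0.939543, -1.8429, -0.168321)–(1.23107, -1.8429, 0)  len=0.3366

Chained into 1 loop(s):
  loop 1: 6 segments, perimeter = 4.8502
Total perimeter = 4.850


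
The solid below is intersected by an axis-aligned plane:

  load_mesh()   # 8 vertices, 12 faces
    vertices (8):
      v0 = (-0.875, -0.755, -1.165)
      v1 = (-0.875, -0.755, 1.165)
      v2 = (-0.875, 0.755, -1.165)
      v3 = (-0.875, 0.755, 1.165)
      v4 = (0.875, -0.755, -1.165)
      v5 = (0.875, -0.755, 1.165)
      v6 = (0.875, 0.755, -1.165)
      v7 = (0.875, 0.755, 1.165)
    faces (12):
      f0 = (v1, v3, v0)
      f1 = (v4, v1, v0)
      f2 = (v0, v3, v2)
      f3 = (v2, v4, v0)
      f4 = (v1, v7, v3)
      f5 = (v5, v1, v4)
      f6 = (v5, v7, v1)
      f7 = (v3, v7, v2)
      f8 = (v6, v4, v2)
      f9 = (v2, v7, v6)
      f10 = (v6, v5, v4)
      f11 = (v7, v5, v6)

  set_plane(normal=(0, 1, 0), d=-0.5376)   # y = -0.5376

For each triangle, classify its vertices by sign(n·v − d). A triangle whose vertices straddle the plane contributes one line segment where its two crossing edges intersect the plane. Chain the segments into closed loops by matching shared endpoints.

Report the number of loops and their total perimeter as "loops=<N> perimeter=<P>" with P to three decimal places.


Straddling triangles (8 of 12):
  (v1,v3,v0) [-+-] → (-0.875, -0.5376, 1.165)–(-0.875, -0.5376, -0.829542)  len=1.9945
  (v0,v3,v2) [-++] → (-0.875, -0.5376, -0.829542)–(-0.875, -0.5376, -1.165)  len=0.3355
  (v2,v4,v0) [+--] → (0.623046, -0.5376, -1.165)–(-0.875, -0.5376, -1.165)  len=1.4980
  (v1,v7,v3) [-++] → (-0.623046, -0.5376, 1.165)–(-0.875, -0.5376, 1.165)  len=0.2520
  (v5,v7,v1) [-+-] → (0.875, -0.5376, 1.165)–(-0.623046, -0.5376, 1.165)  len=1.4980
  (v6,v4,v2) [+-+] → (0.875, -0.5376, -1.165)–(0.623046, -0.5376, -1.165)  len=0.2520
  (v6,v5,v4) [+--] → (0.875, -0.5376, 0.829542)–(0.875, -0.5376, -1.165)  len=1.9945
  (v7,v5,v6) [+-+] → (0.875, -0.5376, 1.165)–(0.875, -0.5376, 0.829542)  len=0.3355

Chained into 1 loop(s):
  loop 1: 8 segments, perimeter = 8.1600
Total perimeter = 8.160

loops=1 perimeter=8.160


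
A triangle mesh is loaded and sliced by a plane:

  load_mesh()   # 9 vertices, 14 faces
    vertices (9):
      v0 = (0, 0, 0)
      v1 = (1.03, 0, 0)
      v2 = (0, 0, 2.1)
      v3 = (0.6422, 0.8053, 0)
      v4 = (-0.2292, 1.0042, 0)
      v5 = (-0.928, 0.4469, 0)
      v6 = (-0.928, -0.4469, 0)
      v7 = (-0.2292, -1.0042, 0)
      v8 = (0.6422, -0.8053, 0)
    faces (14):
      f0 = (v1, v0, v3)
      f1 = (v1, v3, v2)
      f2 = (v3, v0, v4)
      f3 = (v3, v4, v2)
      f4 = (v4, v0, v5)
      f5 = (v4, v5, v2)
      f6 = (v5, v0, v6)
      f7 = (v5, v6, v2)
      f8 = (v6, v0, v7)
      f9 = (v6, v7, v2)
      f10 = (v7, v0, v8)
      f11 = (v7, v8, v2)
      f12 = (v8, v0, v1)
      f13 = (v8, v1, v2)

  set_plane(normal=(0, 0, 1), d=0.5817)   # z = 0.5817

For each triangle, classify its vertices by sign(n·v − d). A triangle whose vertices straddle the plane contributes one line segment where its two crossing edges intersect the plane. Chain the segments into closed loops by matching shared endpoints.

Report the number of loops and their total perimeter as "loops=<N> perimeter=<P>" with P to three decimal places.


Straddling triangles (7 of 14):
  (v1,v3,v2) [--+] → (0.464311, 0.582232, 0.5817)–(0.74469, 0, 0.5817)  len=0.6462
  (v3,v4,v2) [--+] → (-0.165712, 0.726037, 0.5817)–(0.464311, 0.582232, 0.5817)  len=0.6462
  (v4,v5,v2) [--+] → (-0.670944, 0.323109, 0.5817)–(-0.165712, 0.726037, 0.5817)  len=0.6462
  (v5,v6,v2) [--+] → (-0.670944, -0.323109, 0.5817)–(-0.670944, 0.323109, 0.5817)  len=0.6462
  (v6,v7,v2) [--+] → (-0.165712, -0.726037, 0.5817)–(-0.670944, -0.323109, 0.5817)  len=0.6462
  (v7,v8,v2) [--+] → (0.464311, -0.582232, 0.5817)–(-0.165712, -0.726037, 0.5817)  len=0.6462
  (v8,v1,v2) [--+] → (0.74469, 0, 0.5817)–(0.464311, -0.582232, 0.5817)  len=0.6462

Chained into 1 loop(s):
  loop 1: 7 segments, perimeter = 4.5236
Total perimeter = 4.524

loops=1 perimeter=4.524


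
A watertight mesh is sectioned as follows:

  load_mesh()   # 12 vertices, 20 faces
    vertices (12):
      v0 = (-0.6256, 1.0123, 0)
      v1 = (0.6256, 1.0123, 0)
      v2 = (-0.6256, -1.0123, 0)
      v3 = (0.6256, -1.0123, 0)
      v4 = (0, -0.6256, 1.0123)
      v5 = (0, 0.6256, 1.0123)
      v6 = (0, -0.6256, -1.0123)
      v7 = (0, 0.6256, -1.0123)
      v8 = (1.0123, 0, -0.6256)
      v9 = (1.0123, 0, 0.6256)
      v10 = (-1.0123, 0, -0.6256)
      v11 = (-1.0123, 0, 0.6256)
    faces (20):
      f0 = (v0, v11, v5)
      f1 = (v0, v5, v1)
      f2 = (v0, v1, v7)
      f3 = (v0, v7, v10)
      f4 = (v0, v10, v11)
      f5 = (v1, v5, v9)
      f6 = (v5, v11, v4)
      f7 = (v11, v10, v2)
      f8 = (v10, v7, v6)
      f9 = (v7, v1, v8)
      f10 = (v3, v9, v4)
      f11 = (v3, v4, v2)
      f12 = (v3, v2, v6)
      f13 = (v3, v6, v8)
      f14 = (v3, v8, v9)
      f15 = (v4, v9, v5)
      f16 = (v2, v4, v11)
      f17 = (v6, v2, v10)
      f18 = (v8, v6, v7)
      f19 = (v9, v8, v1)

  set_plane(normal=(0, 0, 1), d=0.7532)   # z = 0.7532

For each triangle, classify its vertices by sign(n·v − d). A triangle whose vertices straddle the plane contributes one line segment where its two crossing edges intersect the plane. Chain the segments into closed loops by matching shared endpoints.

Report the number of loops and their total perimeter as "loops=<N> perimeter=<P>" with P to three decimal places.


Straddling triangles (8 of 20):
  (v0,v11,v5) [--+] → (-0.67827, 0.20643, 0.7532)–(-0.160123, 0.724577, 0.7532)  len=0.7328
  (v0,v5,v1) [-+-] → (-0.160123, 0.724577, 0.7532)–(0.160123, 0.724577, 0.7532)  len=0.3202
  (v1,v5,v9) [-+-] → (0.160123, 0.724577, 0.7532)–(0.67827, 0.20643, 0.7532)  len=0.7328
  (v5,v11,v4) [+-+] → (-0.67827, 0.20643, 0.7532)–(-0.67827, -0.20643, 0.7532)  len=0.4129
  (v3,v9,v4) [--+] → (0.67827, -0.20643, 0.7532)–(0.160123, -0.724577, 0.7532)  len=0.7328
  (v3,v4,v2) [-+-] → (0.160123, -0.724577, 0.7532)–(-0.160123, -0.724577, 0.7532)  len=0.3202
  (v4,v9,v5) [+-+] → (0.67827, -0.20643, 0.7532)–(0.67827, 0.20643, 0.7532)  len=0.4129
  (v2,v4,v11) [-+-] → (-0.160123, -0.724577, 0.7532)–(-0.67827, -0.20643, 0.7532)  len=0.7328

Chained into 1 loop(s):
  loop 1: 8 segments, perimeter = 4.3973
Total perimeter = 4.397

loops=1 perimeter=4.397


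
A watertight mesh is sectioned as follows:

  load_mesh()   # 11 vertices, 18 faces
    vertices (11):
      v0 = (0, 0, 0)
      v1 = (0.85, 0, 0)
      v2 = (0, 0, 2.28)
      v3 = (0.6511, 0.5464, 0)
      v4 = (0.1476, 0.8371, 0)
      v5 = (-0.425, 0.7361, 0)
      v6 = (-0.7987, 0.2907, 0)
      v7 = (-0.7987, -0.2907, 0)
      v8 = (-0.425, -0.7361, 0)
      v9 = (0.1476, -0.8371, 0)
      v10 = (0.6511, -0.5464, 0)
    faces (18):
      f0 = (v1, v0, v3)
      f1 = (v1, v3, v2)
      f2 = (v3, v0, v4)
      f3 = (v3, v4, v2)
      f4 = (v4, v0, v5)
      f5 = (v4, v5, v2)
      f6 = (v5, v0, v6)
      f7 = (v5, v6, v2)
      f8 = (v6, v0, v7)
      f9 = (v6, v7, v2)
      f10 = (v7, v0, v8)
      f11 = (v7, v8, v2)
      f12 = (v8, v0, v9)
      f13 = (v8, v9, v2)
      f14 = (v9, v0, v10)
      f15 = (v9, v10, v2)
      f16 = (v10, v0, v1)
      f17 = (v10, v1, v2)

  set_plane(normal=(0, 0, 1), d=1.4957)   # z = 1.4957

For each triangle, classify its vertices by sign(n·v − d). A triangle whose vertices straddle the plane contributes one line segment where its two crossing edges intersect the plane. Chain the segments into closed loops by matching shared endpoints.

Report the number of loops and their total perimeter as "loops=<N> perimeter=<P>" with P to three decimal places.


Straddling triangles (9 of 18):
  (v1,v3,v2) [--+] → (0.223973, 0.187957, 1.4957)–(0.292393, 0, 1.4957)  len=0.2000
  (v3,v4,v2) [--+] → (0.0507731, 0.287955, 1.4957)–(0.223973, 0.187957, 1.4957)  len=0.2000
  (v4,v5,v2) [--+] → (-0.146196, 0.253212, 1.4957)–(0.0507731, 0.287955, 1.4957)  len=0.2000
  (v5,v6,v2) [--+] → (-0.274746, 0.0999982, 1.4957)–(-0.146196, 0.253212, 1.4957)  len=0.2000
  (v6,v7,v2) [--+] → (-0.274746, -0.0999982, 1.4957)–(-0.274746, 0.0999982, 1.4957)  len=0.2000
  (v7,v8,v2) [--+] → (-0.146196, -0.253212, 1.4957)–(-0.274746, -0.0999982, 1.4957)  len=0.2000
  (v8,v9,v2) [--+] → (0.0507731, -0.287955, 1.4957)–(-0.146196, -0.253212, 1.4957)  len=0.2000
  (v9,v10,v2) [--+] → (0.223973, -0.187957, 1.4957)–(0.0507731, -0.287955, 1.4957)  len=0.2000
  (v10,v1,v2) [--+] → (0.292393, 0, 1.4957)–(0.223973, -0.187957, 1.4957)  len=0.2000

Chained into 1 loop(s):
  loop 1: 9 segments, perimeter = 1.8000
Total perimeter = 1.800

loops=1 perimeter=1.800


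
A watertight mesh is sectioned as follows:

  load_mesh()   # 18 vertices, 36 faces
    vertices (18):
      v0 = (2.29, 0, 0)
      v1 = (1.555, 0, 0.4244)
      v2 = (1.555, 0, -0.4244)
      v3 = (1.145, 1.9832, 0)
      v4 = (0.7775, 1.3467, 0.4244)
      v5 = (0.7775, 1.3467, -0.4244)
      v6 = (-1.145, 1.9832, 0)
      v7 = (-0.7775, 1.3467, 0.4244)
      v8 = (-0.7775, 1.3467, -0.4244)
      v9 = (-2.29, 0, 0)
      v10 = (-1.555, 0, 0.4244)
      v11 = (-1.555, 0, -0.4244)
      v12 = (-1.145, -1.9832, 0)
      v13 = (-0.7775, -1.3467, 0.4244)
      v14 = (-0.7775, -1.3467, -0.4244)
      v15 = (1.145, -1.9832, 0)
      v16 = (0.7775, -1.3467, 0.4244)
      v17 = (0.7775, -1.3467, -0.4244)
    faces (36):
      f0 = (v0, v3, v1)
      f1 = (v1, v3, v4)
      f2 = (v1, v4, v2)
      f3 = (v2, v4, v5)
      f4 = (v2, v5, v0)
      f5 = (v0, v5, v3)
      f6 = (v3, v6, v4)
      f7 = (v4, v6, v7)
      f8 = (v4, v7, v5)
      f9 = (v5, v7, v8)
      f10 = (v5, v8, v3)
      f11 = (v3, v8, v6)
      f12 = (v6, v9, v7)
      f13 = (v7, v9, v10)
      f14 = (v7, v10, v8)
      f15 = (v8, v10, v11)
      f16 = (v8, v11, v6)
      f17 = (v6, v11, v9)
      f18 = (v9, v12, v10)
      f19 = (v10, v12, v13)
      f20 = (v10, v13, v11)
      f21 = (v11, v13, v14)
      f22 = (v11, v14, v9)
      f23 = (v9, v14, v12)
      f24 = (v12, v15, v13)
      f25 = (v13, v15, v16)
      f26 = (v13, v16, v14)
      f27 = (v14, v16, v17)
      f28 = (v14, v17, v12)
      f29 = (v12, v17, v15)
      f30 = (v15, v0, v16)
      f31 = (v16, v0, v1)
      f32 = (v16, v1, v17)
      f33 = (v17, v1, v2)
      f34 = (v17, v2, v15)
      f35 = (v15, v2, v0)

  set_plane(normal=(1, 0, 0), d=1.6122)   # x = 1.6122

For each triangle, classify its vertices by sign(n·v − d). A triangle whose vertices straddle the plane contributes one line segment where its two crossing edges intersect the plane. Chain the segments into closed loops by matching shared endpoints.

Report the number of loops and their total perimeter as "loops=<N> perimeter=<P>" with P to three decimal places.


Straddling triangles (6 of 36):
  (v0,v3,v1) [+--] → (1.6122, 1.17399, 0)–(1.6122, 0, 0.391372)  len=1.2375
  (v2,v5,v0) [--+] → (1.6122, 0.6035, -0.190187)–(1.6122, 0, -0.391372)  len=0.6362
  (v0,v5,v3) [+--] → (1.6122, 0.6035, -0.190187)–(1.6122, 1.17399, 0)  len=0.6014
  (v15,v0,v16) [-+-] → (1.6122, -1.17399, 0)–(1.6122, -0.6035, 0.190187)  len=0.6014
  (v16,v0,v1) [-+-] → (1.6122, -0.6035, 0.190187)–(1.6122, 0, 0.391372)  len=0.6362
  (v15,v2,v0) [--+] → (1.6122, 0, -0.391372)–(1.6122, -1.17399, 0)  len=1.2375

Chained into 1 loop(s):
  loop 1: 6 segments, perimeter = 4.9500
Total perimeter = 4.950

loops=1 perimeter=4.950


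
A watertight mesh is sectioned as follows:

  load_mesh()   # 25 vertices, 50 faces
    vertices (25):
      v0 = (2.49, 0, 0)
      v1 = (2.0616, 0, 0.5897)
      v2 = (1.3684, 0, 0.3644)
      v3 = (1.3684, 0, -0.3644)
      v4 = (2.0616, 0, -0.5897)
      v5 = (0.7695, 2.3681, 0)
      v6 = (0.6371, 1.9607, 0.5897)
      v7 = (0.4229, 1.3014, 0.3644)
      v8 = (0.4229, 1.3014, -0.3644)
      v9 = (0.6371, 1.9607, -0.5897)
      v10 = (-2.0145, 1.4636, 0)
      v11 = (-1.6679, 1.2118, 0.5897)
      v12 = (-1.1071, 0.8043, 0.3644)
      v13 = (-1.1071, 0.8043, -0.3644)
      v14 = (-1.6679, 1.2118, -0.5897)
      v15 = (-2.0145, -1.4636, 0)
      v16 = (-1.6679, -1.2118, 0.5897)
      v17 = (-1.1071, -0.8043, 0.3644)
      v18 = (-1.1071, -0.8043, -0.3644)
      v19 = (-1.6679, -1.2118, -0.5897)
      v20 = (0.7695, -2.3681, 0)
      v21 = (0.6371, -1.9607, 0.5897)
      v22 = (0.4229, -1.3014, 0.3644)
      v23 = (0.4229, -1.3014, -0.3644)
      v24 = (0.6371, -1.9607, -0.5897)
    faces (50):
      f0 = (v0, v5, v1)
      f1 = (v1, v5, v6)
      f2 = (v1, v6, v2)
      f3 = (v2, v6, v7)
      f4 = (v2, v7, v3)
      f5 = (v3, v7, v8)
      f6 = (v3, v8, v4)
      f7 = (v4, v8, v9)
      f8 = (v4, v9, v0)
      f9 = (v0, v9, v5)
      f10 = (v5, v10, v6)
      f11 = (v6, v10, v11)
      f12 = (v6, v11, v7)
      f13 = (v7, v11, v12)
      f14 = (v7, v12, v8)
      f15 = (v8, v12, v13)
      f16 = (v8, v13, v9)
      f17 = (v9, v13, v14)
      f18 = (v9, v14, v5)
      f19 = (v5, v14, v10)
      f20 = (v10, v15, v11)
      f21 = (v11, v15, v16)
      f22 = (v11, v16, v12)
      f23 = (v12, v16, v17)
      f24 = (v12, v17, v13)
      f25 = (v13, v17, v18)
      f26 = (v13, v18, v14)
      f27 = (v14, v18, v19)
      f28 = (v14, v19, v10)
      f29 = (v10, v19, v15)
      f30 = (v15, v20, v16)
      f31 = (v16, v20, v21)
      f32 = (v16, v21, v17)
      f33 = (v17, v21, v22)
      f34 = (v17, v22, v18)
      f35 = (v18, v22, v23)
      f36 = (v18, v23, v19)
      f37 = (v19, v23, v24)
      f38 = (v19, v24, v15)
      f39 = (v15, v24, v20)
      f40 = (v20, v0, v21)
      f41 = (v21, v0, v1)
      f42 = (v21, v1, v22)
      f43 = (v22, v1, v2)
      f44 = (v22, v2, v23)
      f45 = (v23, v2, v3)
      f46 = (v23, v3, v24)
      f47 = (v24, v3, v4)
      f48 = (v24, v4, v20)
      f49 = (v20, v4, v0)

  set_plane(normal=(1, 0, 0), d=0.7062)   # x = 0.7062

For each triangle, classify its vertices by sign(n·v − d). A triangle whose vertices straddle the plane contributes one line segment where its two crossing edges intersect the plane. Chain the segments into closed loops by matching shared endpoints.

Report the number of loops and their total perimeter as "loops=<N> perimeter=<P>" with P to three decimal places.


loops=2 perimeter=8.446

Straddling triangles (24 of 50):
  (v1,v5,v6) [++-] → (0.7062, 2.17332, 0.281934)–(0.7062, 1.86559, 0.5897)  len=0.4352
  (v1,v6,v2) [+-+] → (0.7062, 1.86559, 0.5897)–(0.7062, 1.77543, 0.568412)  len=0.0926
  (v2,v6,v7) [+--] → (0.7062, 1.77543, 0.568412)–(0.7062, 0.911462, 0.3644)  len=0.8877
  (v2,v7,v3) [+-+] → (0.7062, 0.911462, 0.3644)–(0.7062, 0.911462, 0.14603)  len=0.2184
  (v3,v7,v8) [+--] → (0.7062, 0.911462, 0.14603)–(0.7062, 0.911462, -0.3644)  len=0.5104
  (v3,v8,v4) [+-+] → (0.7062, 0.911462, -0.3644)–(0.7062, 1.07641, -0.40335)  len=0.1695
  (v4,v8,v9) [+--] → (0.7062, 1.07641, -0.40335)–(0.7062, 1.86559, -0.5897)  len=0.8109
  (v4,v9,v0) [+-+] → (0.7062, 1.86559, -0.5897)–(0.7062, 1.88758, -0.567708)  len=0.0311
  (v0,v9,v5) [+-+] → (0.7062, 1.88758, -0.567708)–(0.7062, 2.17332, -0.281934)  len=0.4041
  (v5,v10,v6) [+--] → (0.7062, 2.34753, 0)–(0.7062, 2.17332, 0.281934)  len=0.3314
  (v9,v14,v5) [--+] → (0.7062, 2.33807, -0.0153147)–(0.7062, 2.17332, -0.281934)  len=0.3134
  (v5,v14,v10) [+--] → (0.7062, 2.33807, -0.0153147)–(0.7062, 2.34753, 0)  len=0.0180
  (v15,v20,v16) [-+-] → (0.7062, -2.34753, 0)–(0.7062, -2.33807, 0.0153147)  len=0.0180
  (v16,v20,v21) [-+-] → (0.7062, -2.33807, 0.0153147)–(0.7062, -2.17332, 0.281934)  len=0.3134
  (v15,v24,v20) [--+] → (0.7062, -2.17332, -0.281934)–(0.7062, -2.34753, 0)  len=0.3314
  (v20,v0,v21) [++-] → (0.7062, -1.88758, 0.567708)–(0.7062, -2.17332, 0.281934)  len=0.4041
  (v21,v0,v1) [-++] → (0.7062, -1.88758, 0.567708)–(0.7062, -1.86559, 0.5897)  len=0.0311
  (v21,v1,v22) [-+-] → (0.7062, -1.86559, 0.5897)–(0.7062, -1.07641, 0.40335)  len=0.8109
  (v22,v1,v2) [-++] → (0.7062, -1.07641, 0.40335)–(0.7062, -0.911462, 0.3644)  len=0.1695
  (v22,v2,v23) [-+-] → (0.7062, -0.911462, 0.3644)–(0.7062, -0.911462, -0.14603)  len=0.5104
  (v23,v2,v3) [-++] → (0.7062, -0.911462, -0.14603)–(0.7062, -0.911462, -0.3644)  len=0.2184
  (v23,v3,v24) [-+-] → (0.7062, -0.911462, -0.3644)–(0.7062, -1.77543, -0.568412)  len=0.8877
  (v24,v3,v4) [-++] → (0.7062, -1.77543, -0.568412)–(0.7062, -1.86559, -0.5897)  len=0.0926
  (v24,v4,v20) [-++] → (0.7062, -1.86559, -0.5897)–(0.7062, -2.17332, -0.281934)  len=0.4352

Chained into 2 loop(s):
  loop 1: 12 segments, perimeter = 4.2228
  loop 2: 12 segments, perimeter = 4.2228
Total perimeter = 8.446


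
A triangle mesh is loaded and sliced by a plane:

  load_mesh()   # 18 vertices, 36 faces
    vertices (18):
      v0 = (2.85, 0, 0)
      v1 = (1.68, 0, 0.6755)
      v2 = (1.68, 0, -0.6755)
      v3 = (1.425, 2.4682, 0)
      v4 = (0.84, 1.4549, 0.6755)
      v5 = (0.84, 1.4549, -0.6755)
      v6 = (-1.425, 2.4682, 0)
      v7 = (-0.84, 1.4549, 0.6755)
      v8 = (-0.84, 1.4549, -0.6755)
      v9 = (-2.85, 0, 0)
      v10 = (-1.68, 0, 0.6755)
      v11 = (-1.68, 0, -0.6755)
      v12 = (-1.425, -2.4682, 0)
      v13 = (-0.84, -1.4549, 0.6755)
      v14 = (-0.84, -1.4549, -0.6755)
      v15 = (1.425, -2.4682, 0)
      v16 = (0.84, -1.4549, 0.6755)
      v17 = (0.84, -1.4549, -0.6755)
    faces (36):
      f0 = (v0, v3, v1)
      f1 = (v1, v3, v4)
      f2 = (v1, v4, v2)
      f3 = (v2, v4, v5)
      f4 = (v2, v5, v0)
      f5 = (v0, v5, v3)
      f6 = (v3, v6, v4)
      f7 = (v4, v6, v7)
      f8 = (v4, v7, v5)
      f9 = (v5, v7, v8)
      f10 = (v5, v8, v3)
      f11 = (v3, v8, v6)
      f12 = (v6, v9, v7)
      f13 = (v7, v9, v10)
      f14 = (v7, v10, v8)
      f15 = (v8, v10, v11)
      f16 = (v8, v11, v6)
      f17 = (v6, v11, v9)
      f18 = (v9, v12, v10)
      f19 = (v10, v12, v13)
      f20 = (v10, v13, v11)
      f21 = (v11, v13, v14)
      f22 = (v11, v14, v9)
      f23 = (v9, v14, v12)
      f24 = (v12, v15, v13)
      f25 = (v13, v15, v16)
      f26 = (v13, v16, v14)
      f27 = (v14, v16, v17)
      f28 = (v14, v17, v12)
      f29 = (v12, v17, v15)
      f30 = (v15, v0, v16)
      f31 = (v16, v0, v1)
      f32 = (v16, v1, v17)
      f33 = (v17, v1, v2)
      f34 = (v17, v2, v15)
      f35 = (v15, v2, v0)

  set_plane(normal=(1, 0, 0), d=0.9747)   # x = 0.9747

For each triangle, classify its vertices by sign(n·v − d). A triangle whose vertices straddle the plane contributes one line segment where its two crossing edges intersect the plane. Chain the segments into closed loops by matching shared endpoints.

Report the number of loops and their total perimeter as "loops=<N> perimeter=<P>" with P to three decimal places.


Straddling triangles (16 of 36):
  (v1,v3,v4) [++-] → (0.9747, 1.68822, 0.519962)–(0.9747, 1.2216, 0.6755)  len=0.4919
  (v1,v4,v2) [+-+] → (0.9747, 1.2216, 0.6755)–(0.9747, 1.2216, 0.458857)  len=0.2166
  (v2,v4,v5) [+--] → (0.9747, 1.2216, 0.458857)–(0.9747, 1.2216, -0.6755)  len=1.1344
  (v2,v5,v0) [+-+] → (0.9747, 1.2216, -0.6755)–(0.9747, 1.3574, -0.630231)  len=0.1431
  (v0,v5,v3) [+-+] → (0.9747, 1.3574, -0.630231)–(0.9747, 1.68822, -0.519962)  len=0.3487
  (v3,v6,v4) [+--] → (0.9747, 2.4682, 0)–(0.9747, 1.68822, 0.519962)  len=0.9374
  (v5,v8,v3) [--+] → (0.9747, 2.26675, -0.134295)–(0.9747, 1.68822, -0.519962)  len=0.6953
  (v3,v8,v6) [+--] → (0.9747, 2.26675, -0.134295)–(0.9747, 2.4682, 0)  len=0.2421
  (v12,v15,v13) [-+-] → (0.9747, -2.4682, 0)–(0.9747, -2.26675, 0.134295)  len=0.2421
  (v13,v15,v16) [-+-] → (0.9747, -2.26675, 0.134295)–(0.9747, -1.68822, 0.519962)  len=0.6953
  (v12,v17,v15) [--+] → (0.9747, -1.68822, -0.519962)–(0.9747, -2.4682, 0)  len=0.9374
  (v15,v0,v16) [++-] → (0.9747, -1.3574, 0.630231)–(0.9747, -1.68822, 0.519962)  len=0.3487
  (v16,v0,v1) [-++] → (0.9747, -1.3574, 0.630231)–(0.9747, -1.2216, 0.6755)  len=0.1431
  (v16,v1,v17) [-+-] → (0.9747, -1.2216, 0.6755)–(0.9747, -1.2216, -0.458857)  len=1.1344
  (v17,v1,v2) [-++] → (0.9747, -1.2216, -0.458857)–(0.9747, -1.2216, -0.6755)  len=0.2166
  (v17,v2,v15) [-++] → (0.9747, -1.2216, -0.6755)–(0.9747, -1.68822, -0.519962)  len=0.4919

Chained into 2 loop(s):
  loop 1: 8 segments, perimeter = 4.2095
  loop 2: 8 segments, perimeter = 4.2095
Total perimeter = 8.419

loops=2 perimeter=8.419


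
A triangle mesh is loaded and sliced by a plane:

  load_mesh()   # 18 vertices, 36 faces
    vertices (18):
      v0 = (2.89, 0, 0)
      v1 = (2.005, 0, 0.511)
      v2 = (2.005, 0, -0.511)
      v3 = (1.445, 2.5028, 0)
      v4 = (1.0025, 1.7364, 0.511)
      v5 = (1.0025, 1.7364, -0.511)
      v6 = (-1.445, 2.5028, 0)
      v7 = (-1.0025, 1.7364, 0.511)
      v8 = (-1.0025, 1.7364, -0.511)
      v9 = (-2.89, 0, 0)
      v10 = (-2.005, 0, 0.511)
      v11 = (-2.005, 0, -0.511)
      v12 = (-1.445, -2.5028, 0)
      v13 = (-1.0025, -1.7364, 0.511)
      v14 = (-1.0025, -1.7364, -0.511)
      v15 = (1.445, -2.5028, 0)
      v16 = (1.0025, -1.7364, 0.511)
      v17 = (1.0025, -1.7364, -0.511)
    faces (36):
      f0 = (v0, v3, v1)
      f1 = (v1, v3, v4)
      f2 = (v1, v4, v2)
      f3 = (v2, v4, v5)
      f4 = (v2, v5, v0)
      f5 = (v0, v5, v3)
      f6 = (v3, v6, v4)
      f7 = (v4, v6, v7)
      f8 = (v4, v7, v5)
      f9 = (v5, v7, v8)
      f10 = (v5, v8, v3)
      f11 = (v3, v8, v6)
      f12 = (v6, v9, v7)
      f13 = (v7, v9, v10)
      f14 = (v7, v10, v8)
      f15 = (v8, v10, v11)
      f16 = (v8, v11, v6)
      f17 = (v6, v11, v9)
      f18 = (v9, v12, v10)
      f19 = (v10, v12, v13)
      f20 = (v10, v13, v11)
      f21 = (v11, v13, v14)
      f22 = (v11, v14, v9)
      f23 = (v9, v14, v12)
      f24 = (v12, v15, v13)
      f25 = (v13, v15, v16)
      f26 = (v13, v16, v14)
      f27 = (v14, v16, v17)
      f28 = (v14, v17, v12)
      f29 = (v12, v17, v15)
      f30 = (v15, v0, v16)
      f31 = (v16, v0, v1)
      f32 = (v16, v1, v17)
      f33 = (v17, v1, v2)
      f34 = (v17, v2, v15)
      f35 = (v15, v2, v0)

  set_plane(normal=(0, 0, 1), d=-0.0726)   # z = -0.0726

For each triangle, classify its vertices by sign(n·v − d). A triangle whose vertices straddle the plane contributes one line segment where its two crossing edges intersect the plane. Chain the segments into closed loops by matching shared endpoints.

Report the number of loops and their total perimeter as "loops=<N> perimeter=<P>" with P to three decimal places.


loops=2 perimeter=28.616

Straddling triangles (24 of 36):
  (v1,v4,v2) [++-] → (1.57496, 0.744851, -0.0726)–(2.005, 0, -0.0726)  len=0.8601
  (v2,v4,v5) [-+-] → (1.57496, 0.744851, -0.0726)–(1.0025, 1.7364, -0.0726)  len=1.1449
  (v2,v5,v0) [--+] → (2.62183, 0.246698, -0.0726)–(2.76426, 0, -0.0726)  len=0.2849
  (v0,v5,v3) [+-+] → (2.62183, 0.246698, -0.0726)–(1.38213, 2.39391, -0.0726)  len=2.4794
  (v4,v7,v5) [++-] → (0.14243, 1.7364, -0.0726)–(1.0025, 1.7364, -0.0726)  len=0.8601
  (v5,v7,v8) [-+-] → (0.14243, 1.7364, -0.0726)–(-1.0025, 1.7364, -0.0726)  len=1.1449
  (v5,v8,v3) [--+] → (1.09727, 2.39391, -0.0726)–(1.38213, 2.39391, -0.0726)  len=0.2849
  (v3,v8,v6) [+-+] → (1.09727, 2.39391, -0.0726)–(-1.38213, 2.39391, -0.0726)  len=2.4794
  (v7,v10,v8) [++-] → (-1.43254, 0.991549, -0.0726)–(-1.0025, 1.7364, -0.0726)  len=0.8601
  (v8,v10,v11) [-+-] → (-1.43254, 0.991549, -0.0726)–(-2.005, 0, -0.0726)  len=1.1449
  (v8,v11,v6) [--+] → (-1.52456, 2.14722, -0.0726)–(-1.38213, 2.39391, -0.0726)  len=0.2849
  (v6,v11,v9) [+-+] → (-1.52456, 2.14722, -0.0726)–(-2.76426, 0, -0.0726)  len=2.4794
  (v10,v13,v11) [++-] → (-1.57496, -0.744851, -0.0726)–(-2.005, 0, -0.0726)  len=0.8601
  (v11,v13,v14) [-+-] → (-1.57496, -0.744851, -0.0726)–(-1.0025, -1.7364, -0.0726)  len=1.1449
  (v11,v14,v9) [--+] → (-2.62183, -0.246698, -0.0726)–(-2.76426, 0, -0.0726)  len=0.2849
  (v9,v14,v12) [+-+] → (-2.62183, -0.246698, -0.0726)–(-1.38213, -2.39391, -0.0726)  len=2.4794
  (v13,v16,v14) [++-] → (-0.14243, -1.7364, -0.0726)–(-1.0025, -1.7364, -0.0726)  len=0.8601
  (v14,v16,v17) [-+-] → (-0.14243, -1.7364, -0.0726)–(1.0025, -1.7364, -0.0726)  len=1.1449
  (v14,v17,v12) [--+] → (-1.09727, -2.39391, -0.0726)–(-1.38213, -2.39391, -0.0726)  len=0.2849
  (v12,v17,v15) [+-+] → (-1.09727, -2.39391, -0.0726)–(1.38213, -2.39391, -0.0726)  len=2.4794
  (v16,v1,v17) [++-] → (1.43254, -0.991549, -0.0726)–(1.0025, -1.7364, -0.0726)  len=0.8601
  (v17,v1,v2) [-+-] → (1.43254, -0.991549, -0.0726)–(2.005, 0, -0.0726)  len=1.1449
  (v17,v2,v15) [--+] → (1.52456, -2.14722, -0.0726)–(1.38213, -2.39391, -0.0726)  len=0.2849
  (v15,v2,v0) [+-+] → (1.52456, -2.14722, -0.0726)–(2.76426, 0, -0.0726)  len=2.4794

Chained into 2 loop(s):
  loop 1: 12 segments, perimeter = 12.0301
  loop 2: 12 segments, perimeter = 16.5856
Total perimeter = 28.616


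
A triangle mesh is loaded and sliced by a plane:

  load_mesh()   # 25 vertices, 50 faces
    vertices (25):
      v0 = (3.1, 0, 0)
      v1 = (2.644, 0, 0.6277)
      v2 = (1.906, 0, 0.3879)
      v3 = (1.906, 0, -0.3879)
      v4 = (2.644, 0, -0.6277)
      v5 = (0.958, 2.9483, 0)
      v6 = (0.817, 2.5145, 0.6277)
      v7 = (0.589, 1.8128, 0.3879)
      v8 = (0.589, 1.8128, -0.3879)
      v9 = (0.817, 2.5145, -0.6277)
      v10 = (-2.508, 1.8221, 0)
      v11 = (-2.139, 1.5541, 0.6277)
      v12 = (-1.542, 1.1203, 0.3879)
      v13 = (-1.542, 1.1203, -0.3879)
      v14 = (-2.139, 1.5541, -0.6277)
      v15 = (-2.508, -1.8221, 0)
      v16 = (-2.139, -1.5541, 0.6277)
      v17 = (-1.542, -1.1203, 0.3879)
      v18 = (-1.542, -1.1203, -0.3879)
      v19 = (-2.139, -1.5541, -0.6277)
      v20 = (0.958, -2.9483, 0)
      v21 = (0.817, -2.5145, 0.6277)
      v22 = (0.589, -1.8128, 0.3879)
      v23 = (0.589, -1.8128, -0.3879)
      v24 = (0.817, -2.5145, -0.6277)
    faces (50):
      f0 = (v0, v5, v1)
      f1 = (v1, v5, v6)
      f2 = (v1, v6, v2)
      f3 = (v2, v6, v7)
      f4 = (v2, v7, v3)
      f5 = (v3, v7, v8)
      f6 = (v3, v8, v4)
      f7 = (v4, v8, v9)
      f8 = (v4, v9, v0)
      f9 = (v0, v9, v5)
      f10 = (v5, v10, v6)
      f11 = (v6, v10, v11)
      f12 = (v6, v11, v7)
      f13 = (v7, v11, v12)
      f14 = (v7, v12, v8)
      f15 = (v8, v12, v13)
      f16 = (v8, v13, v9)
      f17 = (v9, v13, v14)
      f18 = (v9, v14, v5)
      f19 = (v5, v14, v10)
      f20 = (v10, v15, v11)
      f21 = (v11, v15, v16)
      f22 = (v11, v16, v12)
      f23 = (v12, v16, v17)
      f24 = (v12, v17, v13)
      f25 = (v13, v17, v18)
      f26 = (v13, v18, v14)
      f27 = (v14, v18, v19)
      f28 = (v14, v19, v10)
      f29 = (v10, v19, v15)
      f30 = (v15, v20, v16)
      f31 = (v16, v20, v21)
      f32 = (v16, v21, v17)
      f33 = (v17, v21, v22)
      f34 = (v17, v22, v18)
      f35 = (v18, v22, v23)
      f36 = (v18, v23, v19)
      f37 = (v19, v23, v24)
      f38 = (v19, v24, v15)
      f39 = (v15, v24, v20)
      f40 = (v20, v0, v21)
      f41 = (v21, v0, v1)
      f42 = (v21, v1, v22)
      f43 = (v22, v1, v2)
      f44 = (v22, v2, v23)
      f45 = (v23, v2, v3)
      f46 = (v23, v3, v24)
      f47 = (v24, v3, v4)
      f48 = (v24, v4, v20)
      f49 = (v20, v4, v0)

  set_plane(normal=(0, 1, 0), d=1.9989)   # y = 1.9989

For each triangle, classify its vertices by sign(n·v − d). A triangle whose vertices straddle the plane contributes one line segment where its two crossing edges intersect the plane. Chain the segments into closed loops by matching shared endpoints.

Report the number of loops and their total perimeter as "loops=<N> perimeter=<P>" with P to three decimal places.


loops=1 perimeter=8.250

Straddling triangles (14 of 50):
  (v0,v5,v1) [-+-] → (1.64776, 1.9989, 0)–(1.50092, 1.9989, 0.202129)  len=0.2498
  (v1,v5,v6) [-++] → (1.50092, 1.9989, 0.202129)–(1.19163, 1.9989, 0.6277)  len=0.5261
  (v1,v6,v2) [-+-] → (1.19163, 1.9989, 0.6277)–(1.0403, 1.9989, 0.578529)  len=0.1591
  (v2,v6,v7) [-+-] → (1.0403, 1.9989, 0.578529)–(0.649469, 1.9989, 0.451498)  len=0.4110
  (v4,v8,v9) [--+] → (0.649469, 1.9989, -0.451498)–(1.19163, 1.9989, -0.6277)  len=0.5701
  (v4,v9,v0) [-+-] → (1.19163, 1.9989, -0.6277)–(1.28513, 1.9989, -0.49899)  len=0.1591
  (v0,v9,v5) [-++] → (1.28513, 1.9989, -0.49899)–(1.64776, 1.9989, 0)  len=0.6168
  (v5,v10,v6) [+-+] → (-1.96388, 1.9989, 0)–(-1.65898, 1.9989, 0.160279)  len=0.3445
  (v6,v10,v11) [+--] → (-1.65898, 1.9989, 0.160279)–(-0.769957, 1.9989, 0.6277)  len=1.0044
  (v6,v11,v7) [+--] → (-0.769957, 1.9989, 0.6277)–(0.649469, 1.9989, 0.451498)  len=1.4303
  (v8,v13,v9) [--+] → (-0.0554002, 1.9989, -0.539018)–(0.649469, 1.9989, -0.451498)  len=0.7103
  (v9,v13,v14) [+--] → (-0.0554002, 1.9989, -0.539018)–(-0.769957, 1.9989, -0.6277)  len=0.7200
  (v9,v14,v5) [+-+] → (-0.769957, 1.9989, -0.6277)–(-1.15095, 1.9989, -0.427441)  len=0.4304
  (v5,v14,v10) [+--] → (-1.15095, 1.9989, -0.427441)–(-1.96388, 1.9989, 0)  len=0.9185

Chained into 1 loop(s):
  loop 1: 14 segments, perimeter = 8.2504
Total perimeter = 8.250


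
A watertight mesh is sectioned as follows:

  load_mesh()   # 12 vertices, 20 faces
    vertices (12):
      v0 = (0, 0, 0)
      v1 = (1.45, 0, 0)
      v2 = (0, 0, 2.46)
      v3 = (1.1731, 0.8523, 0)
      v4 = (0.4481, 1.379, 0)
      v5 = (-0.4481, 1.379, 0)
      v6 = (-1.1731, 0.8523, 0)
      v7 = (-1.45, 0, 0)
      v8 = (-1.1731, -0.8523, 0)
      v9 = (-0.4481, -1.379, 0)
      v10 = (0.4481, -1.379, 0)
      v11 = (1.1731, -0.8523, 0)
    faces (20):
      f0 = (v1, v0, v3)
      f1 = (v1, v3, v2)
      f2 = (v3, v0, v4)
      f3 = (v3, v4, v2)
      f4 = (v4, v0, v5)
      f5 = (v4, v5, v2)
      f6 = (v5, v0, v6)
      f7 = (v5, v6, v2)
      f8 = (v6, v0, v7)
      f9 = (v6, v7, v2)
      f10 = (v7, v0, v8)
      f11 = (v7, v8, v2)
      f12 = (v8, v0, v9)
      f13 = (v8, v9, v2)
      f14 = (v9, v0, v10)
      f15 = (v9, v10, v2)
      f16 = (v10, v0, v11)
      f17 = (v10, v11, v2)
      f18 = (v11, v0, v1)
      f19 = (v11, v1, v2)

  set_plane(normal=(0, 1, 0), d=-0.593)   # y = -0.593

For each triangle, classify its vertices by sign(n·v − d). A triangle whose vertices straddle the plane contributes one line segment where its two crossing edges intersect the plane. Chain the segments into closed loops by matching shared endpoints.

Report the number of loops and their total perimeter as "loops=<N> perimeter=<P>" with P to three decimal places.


Straddling triangles (10 of 20):
  (v7,v0,v8) [++-] → (-0.816201, -0.593, 0)–(-1.25734, -0.593, 0)  len=0.4411
  (v7,v8,v2) [+-+] → (-1.25734, -0.593, 0)–(-0.816201, -0.593, 0.74842)  len=0.8688
  (v8,v0,v9) [-+-] → (-0.816201, -0.593, 0)–(-0.192693, -0.593, 0)  len=0.6235
  (v8,v9,v2) [--+] → (-0.192693, -0.593, 1.40215)–(-0.816201, -0.593, 0.74842)  len=0.9034
  (v9,v0,v10) [-+-] → (-0.192693, -0.593, 0)–(0.192693, -0.593, 0)  len=0.3854
  (v9,v10,v2) [--+] → (0.192693, -0.593, 1.40215)–(-0.192693, -0.593, 1.40215)  len=0.3854
  (v10,v0,v11) [-+-] → (0.192693, -0.593, 0)–(0.816201, -0.593, 0)  len=0.6235
  (v10,v11,v2) [--+] → (0.816201, -0.593, 0.74842)–(0.192693, -0.593, 1.40215)  len=0.9034
  (v11,v0,v1) [-++] → (0.816201, -0.593, 0)–(1.25734, -0.593, 0)  len=0.4411
  (v11,v1,v2) [-++] → (1.25734, -0.593, 0)–(0.816201, -0.593, 0.74842)  len=0.8688

Chained into 1 loop(s):
  loop 1: 10 segments, perimeter = 6.4444
Total perimeter = 6.444

loops=1 perimeter=6.444
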